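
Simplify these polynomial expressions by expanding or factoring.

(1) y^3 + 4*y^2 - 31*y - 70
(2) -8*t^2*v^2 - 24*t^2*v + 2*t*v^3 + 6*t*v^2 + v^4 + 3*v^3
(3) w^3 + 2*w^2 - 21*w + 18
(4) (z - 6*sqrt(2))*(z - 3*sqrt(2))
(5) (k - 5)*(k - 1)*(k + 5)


(1) = (y - 5)*(y + 2)*(y + 7)
(2) = v*(-2*t + v)*(4*t + v)*(v + 3)
(3) = (w - 3)*(w - 1)*(w + 6)
(4) = z^2 - 9*sqrt(2)*z + 36
(5) = k^3 - k^2 - 25*k + 25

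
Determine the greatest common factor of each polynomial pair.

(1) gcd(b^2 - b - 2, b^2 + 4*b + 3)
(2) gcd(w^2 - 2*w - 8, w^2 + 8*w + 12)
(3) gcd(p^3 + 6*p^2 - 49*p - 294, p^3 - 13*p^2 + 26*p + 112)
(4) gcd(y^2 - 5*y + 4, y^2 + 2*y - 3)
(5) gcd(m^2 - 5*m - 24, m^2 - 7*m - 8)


(1) = gcd((b - 2)*(b + 1), (b + 1)*(b + 3)) = b + 1
(2) = gcd((w - 4)*(w + 2), (w + 2)*(w + 6)) = w + 2
(3) = gcd((p - 7)*(p + 6)*(p + 7), (p - 8)*(p - 7)*(p + 2)) = p - 7
(4) = y - 1
(5) = gcd((m - 8)*(m + 3), (m - 8)*(m + 1)) = m - 8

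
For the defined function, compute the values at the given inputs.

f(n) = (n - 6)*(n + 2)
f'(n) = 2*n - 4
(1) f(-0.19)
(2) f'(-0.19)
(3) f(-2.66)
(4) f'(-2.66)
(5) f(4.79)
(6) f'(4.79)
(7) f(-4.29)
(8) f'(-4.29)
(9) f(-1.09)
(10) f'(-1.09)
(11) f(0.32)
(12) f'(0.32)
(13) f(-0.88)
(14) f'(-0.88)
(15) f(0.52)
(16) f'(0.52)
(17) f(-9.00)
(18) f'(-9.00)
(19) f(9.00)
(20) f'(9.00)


(1) = -11.20
(2) = -4.38
(3) = 5.72
(4) = -9.32
(5) = -8.22
(6) = 5.58
(7) = 23.56
(8) = -12.58
(9) = -6.45
(10) = -6.18
(11) = -13.18
(12) = -3.36
(13) = -7.71
(14) = -5.76
(15) = -13.81
(16) = -2.96
(17) = 105.00
(18) = -22.00
(19) = 33.00
(20) = 14.00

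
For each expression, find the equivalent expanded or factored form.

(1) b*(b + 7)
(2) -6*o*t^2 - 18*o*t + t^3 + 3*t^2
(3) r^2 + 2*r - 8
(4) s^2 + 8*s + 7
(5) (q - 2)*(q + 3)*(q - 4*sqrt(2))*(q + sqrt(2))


(1) = b^2 + 7*b
(2) = t*(-6*o + t)*(t + 3)
(3) = (r - 2)*(r + 4)
(4) = (s + 1)*(s + 7)
(5) = q^4 - 3*sqrt(2)*q^3 + q^3 - 14*q^2 - 3*sqrt(2)*q^2 - 8*q + 18*sqrt(2)*q + 48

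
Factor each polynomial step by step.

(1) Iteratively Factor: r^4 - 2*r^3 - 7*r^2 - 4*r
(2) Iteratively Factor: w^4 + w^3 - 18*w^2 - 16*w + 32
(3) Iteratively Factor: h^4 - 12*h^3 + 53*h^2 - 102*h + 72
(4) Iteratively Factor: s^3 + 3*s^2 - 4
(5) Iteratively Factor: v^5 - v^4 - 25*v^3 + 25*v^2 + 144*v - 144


(1) = (r + 1)*(r^3 - 3*r^2 - 4*r) = (r + 1)^2*(r^2 - 4*r) = r*(r + 1)^2*(r - 4)
(2) = (w - 1)*(w^3 + 2*w^2 - 16*w - 32) = (w - 4)*(w - 1)*(w^2 + 6*w + 8) = (w - 4)*(w - 1)*(w + 2)*(w + 4)
(3) = (h - 4)*(h^3 - 8*h^2 + 21*h - 18) = (h - 4)*(h - 2)*(h^2 - 6*h + 9) = (h - 4)*(h - 3)*(h - 2)*(h - 3)
(4) = (s + 2)*(s^2 + s - 2) = (s - 1)*(s + 2)*(s + 2)
(5) = (v + 3)*(v^4 - 4*v^3 - 13*v^2 + 64*v - 48) = (v - 4)*(v + 3)*(v^3 - 13*v + 12) = (v - 4)*(v + 3)*(v + 4)*(v^2 - 4*v + 3) = (v - 4)*(v - 3)*(v + 3)*(v + 4)*(v - 1)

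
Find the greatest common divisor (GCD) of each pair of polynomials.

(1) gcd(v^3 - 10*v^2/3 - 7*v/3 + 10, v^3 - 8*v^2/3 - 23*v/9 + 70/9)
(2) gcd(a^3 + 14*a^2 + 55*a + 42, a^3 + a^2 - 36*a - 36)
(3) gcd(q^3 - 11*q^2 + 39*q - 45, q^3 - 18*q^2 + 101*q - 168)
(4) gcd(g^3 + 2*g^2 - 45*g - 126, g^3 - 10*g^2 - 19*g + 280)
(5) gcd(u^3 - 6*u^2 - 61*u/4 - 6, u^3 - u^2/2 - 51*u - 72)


(1) = v^2 - v/3 - 10/3
(2) = gcd((a + 1)*(a + 6)*(a + 7), (a - 6)*(a + 1)*(a + 6)) = a^2 + 7*a + 6
(3) = q - 3
(4) = gcd((g - 7)*(g + 3)*(g + 6), (g - 8)*(g - 7)*(g + 5)) = g - 7
(5) = gcd((u - 8)*(u + 1/2)*(u + 3/2), (u - 8)*(u + 3/2)*(u + 6)) = u^2 - 13*u/2 - 12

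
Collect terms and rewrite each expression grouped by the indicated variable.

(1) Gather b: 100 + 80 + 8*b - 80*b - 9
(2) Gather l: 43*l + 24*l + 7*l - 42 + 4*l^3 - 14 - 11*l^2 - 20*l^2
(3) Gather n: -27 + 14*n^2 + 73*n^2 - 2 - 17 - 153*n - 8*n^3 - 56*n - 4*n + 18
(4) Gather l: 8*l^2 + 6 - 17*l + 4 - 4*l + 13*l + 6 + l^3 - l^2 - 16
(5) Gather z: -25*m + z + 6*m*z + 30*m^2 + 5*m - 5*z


(1) = 171 - 72*b
(2) = 4*l^3 - 31*l^2 + 74*l - 56
(3) = -8*n^3 + 87*n^2 - 213*n - 28
(4) = l^3 + 7*l^2 - 8*l
(5) = 30*m^2 - 20*m + z*(6*m - 4)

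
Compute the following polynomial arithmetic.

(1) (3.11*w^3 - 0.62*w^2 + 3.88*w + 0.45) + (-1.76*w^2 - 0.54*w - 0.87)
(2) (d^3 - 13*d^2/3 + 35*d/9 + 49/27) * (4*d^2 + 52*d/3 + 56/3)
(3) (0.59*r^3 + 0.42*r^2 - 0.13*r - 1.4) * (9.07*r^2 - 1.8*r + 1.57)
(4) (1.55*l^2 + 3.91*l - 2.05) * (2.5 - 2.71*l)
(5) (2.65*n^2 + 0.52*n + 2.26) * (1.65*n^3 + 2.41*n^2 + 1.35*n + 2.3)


(1) = 3.11*w^3 - 2.38*w^2 + 3.34*w - 0.42
(2) = 4*d^5 - 368*d^3/9 - 56*d^2/9 + 8428*d/81 + 2744/81
(3) = 5.3513*r^5 + 2.7474*r^4 - 1.0088*r^3 - 11.8046*r^2 + 2.3159*r - 2.198
(4) = -4.2005*l^3 - 6.7211*l^2 + 15.3305*l - 5.125
(5) = 4.3725*n^5 + 7.2445*n^4 + 8.5597*n^3 + 12.2436*n^2 + 4.247*n + 5.198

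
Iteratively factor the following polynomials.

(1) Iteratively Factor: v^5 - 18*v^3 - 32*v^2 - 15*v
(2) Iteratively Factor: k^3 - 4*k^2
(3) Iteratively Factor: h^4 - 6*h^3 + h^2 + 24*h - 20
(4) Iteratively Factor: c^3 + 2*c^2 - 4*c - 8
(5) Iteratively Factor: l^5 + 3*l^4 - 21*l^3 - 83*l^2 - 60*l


(1) = (v + 1)*(v^4 - v^3 - 17*v^2 - 15*v) = (v + 1)*(v + 3)*(v^3 - 4*v^2 - 5*v) = (v + 1)^2*(v + 3)*(v^2 - 5*v) = (v - 5)*(v + 1)^2*(v + 3)*(v)
(2) = (k)*(k^2 - 4*k) = k*(k - 4)*(k)
(3) = (h - 2)*(h^3 - 4*h^2 - 7*h + 10) = (h - 2)*(h - 1)*(h^2 - 3*h - 10) = (h - 2)*(h - 1)*(h + 2)*(h - 5)
(4) = (c + 2)*(c^2 - 4) = (c + 2)^2*(c - 2)
(5) = (l + 1)*(l^4 + 2*l^3 - 23*l^2 - 60*l) = l*(l + 1)*(l^3 + 2*l^2 - 23*l - 60) = l*(l - 5)*(l + 1)*(l^2 + 7*l + 12) = l*(l - 5)*(l + 1)*(l + 4)*(l + 3)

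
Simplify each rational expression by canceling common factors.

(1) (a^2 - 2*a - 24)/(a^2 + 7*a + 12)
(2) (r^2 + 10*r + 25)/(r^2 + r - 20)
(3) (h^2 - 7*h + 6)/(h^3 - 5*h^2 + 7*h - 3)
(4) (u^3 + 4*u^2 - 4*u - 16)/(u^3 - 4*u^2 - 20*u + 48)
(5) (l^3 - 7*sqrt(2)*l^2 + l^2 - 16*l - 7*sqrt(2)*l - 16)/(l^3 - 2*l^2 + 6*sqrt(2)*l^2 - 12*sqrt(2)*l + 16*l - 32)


(1) = (a - 6)/(a + 3)
(2) = (r + 5)/(r - 4)
(3) = (h - 6)/(h^2 - 4*h + 3)
(4) = (u + 2)/(u - 6)
(5) = (l^3 + l^2*(1 - 7*sqrt(2)) + l*(-16 - 7*sqrt(2)) - 16)/(l^3 + l^2*(-2 + 6*sqrt(2)) + l*(16 - 12*sqrt(2)) - 32)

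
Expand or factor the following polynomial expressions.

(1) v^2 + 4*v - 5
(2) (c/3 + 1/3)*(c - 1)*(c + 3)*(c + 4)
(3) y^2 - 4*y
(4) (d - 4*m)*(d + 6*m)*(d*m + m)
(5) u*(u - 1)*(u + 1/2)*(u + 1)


(1) = (v - 1)*(v + 5)
(2) = c^4/3 + 7*c^3/3 + 11*c^2/3 - 7*c/3 - 4
(3) = y*(y - 4)
(4) = d^3*m + 2*d^2*m^2 + d^2*m - 24*d*m^3 + 2*d*m^2 - 24*m^3
(5) = u^4 + u^3/2 - u^2 - u/2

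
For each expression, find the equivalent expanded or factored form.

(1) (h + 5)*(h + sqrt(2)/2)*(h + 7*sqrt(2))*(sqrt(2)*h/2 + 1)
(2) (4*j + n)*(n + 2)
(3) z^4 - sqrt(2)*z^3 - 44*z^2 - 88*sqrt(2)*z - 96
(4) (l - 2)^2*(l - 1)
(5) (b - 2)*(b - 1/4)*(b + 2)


(1) = sqrt(2)*h^4/2 + 5*sqrt(2)*h^3/2 + 17*h^3/2 + 11*sqrt(2)*h^2 + 85*h^2/2 + 7*h + 55*sqrt(2)*h + 35
(2) = 4*j*n + 8*j + n^2 + 2*n
(3) = (z - 6*sqrt(2))*(z + sqrt(2))*(z + 2*sqrt(2))^2
(4) = l^3 - 5*l^2 + 8*l - 4
(5) = b^3 - b^2/4 - 4*b + 1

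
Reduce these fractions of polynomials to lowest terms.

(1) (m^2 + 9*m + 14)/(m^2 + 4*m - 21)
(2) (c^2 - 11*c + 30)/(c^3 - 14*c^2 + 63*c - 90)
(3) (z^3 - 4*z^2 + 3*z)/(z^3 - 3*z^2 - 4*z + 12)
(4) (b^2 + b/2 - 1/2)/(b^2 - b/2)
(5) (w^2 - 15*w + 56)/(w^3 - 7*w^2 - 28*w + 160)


(1) = (m + 2)/(m - 3)
(2) = 1/(c - 3)
(3) = (z^2 - z)/(z^2 - 4)
(4) = (b + 1)/b
(5) = (w - 7)/(w^2 + w - 20)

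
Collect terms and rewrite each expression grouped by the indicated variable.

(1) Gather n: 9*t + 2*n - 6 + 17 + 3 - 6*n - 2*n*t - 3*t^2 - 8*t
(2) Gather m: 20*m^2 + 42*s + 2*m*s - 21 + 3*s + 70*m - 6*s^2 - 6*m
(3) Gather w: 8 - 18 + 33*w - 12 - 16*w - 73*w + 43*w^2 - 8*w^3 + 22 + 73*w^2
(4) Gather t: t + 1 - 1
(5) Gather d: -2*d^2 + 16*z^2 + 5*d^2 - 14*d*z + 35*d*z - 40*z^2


(1) = n*(-2*t - 4) - 3*t^2 + t + 14
(2) = 20*m^2 + m*(2*s + 64) - 6*s^2 + 45*s - 21
(3) = -8*w^3 + 116*w^2 - 56*w
(4) = t
(5) = 3*d^2 + 21*d*z - 24*z^2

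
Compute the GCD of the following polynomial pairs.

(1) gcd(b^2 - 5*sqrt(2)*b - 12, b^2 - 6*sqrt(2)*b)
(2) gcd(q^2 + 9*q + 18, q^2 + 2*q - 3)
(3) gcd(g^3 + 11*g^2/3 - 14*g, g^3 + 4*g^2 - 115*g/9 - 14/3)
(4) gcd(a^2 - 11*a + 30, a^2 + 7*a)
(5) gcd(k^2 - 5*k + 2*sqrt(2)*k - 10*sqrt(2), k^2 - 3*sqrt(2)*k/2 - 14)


(1) = gcd((b - 6*sqrt(2))*(b + sqrt(2)), b*(b - 6*sqrt(2))) = b - 6*sqrt(2)
(2) = q + 3
(3) = gcd(g*(g - 7/3)*(g + 6), (g - 7/3)*(g + 1/3)*(g + 6)) = g^2 + 11*g/3 - 14
(4) = gcd((a - 6)*(a - 5), a*(a + 7)) = 1
(5) = gcd((k - 5)*(k + 2*sqrt(2)), (k - 7*sqrt(2)/2)*(k + 2*sqrt(2))) = k + 2*sqrt(2)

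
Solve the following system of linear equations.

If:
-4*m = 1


Then:
m = -1/4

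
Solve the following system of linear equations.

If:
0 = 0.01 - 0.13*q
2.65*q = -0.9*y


Then:
q = 0.08
y = -0.23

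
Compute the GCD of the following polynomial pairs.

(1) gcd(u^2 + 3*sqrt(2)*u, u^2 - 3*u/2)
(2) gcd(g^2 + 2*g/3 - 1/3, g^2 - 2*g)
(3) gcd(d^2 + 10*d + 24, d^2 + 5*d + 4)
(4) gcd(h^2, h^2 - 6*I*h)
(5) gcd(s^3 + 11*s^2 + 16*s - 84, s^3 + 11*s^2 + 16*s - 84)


(1) = u
(2) = 1
(3) = gcd((d + 4)*(d + 6), (d + 1)*(d + 4)) = d + 4
(4) = gcd(h^2, h*(h - 6*I)) = h
(5) = s^3 + 11*s^2 + 16*s - 84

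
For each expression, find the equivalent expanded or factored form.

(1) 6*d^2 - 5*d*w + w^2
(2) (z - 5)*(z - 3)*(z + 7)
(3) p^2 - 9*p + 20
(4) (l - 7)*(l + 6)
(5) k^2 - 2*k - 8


(1) = (-3*d + w)*(-2*d + w)
(2) = z^3 - z^2 - 41*z + 105
(3) = (p - 5)*(p - 4)
(4) = l^2 - l - 42
(5) = (k - 4)*(k + 2)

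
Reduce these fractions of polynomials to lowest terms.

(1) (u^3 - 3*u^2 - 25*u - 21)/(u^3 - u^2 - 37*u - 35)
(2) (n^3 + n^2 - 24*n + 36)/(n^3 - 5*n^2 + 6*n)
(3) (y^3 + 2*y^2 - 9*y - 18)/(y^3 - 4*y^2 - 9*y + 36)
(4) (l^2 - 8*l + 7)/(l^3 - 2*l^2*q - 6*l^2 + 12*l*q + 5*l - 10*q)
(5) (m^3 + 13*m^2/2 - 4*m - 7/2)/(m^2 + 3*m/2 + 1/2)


(1) = (u + 3)/(u + 5)
(2) = (n + 6)/n
(3) = (y + 2)/(y - 4)
(4) = (7 - l)/(-l^2 + 2*l*q + 5*l - 10*q)
(5) = (m^2 + 6*m - 7)/(m + 1)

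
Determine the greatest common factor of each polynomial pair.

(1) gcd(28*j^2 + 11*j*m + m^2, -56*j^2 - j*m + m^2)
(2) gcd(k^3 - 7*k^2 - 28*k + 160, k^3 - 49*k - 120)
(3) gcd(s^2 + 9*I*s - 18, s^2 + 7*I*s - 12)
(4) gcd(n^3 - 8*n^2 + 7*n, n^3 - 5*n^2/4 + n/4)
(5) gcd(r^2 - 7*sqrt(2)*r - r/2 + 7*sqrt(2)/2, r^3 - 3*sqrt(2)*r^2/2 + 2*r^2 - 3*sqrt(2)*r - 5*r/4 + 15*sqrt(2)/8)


(1) = gcd((4*j + m)*(7*j + m), (-8*j + m)*(7*j + m)) = 7*j + m
(2) = k^2 - 3*k - 40
(3) = gcd((s + 3*I)*(s + 6*I), (s + 3*I)*(s + 4*I)) = s + 3*I
(4) = gcd(n*(n - 7)*(n - 1), n*(n - 1)*(n - 1/4)) = n^2 - n
(5) = gcd((r - 1/2)*(r - 7*sqrt(2)), (r - 1/2)*(r + 5/2)*(r - 3*sqrt(2)/2)) = r - 1/2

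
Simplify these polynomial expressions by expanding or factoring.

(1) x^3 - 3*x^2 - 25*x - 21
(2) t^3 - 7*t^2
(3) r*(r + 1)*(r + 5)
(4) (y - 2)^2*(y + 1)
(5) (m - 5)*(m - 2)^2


(1) = (x - 7)*(x + 1)*(x + 3)
(2) = t^2*(t - 7)
(3) = r^3 + 6*r^2 + 5*r
(4) = y^3 - 3*y^2 + 4
(5) = m^3 - 9*m^2 + 24*m - 20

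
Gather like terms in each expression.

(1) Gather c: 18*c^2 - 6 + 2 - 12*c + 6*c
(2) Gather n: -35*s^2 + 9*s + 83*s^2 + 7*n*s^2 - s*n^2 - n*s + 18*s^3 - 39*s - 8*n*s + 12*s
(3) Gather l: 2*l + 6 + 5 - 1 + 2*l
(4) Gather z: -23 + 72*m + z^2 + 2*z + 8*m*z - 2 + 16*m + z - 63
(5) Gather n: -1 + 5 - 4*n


(1) = 18*c^2 - 6*c - 4
(2) = -n^2*s + n*(7*s^2 - 9*s) + 18*s^3 + 48*s^2 - 18*s
(3) = 4*l + 10
(4) = 88*m + z^2 + z*(8*m + 3) - 88
(5) = 4 - 4*n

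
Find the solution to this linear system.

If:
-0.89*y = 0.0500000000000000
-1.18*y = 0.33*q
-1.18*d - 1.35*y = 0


Then:
d = 0.06
q = 0.20
y = -0.06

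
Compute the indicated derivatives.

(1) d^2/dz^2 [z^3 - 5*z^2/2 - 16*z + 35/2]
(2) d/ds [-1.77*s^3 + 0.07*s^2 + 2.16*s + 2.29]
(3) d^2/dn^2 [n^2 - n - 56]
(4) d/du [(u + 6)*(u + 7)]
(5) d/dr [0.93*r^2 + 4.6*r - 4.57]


(1) = 6*z - 5
(2) = -5.31*s^2 + 0.14*s + 2.16
(3) = 2
(4) = 2*u + 13
(5) = 1.86*r + 4.6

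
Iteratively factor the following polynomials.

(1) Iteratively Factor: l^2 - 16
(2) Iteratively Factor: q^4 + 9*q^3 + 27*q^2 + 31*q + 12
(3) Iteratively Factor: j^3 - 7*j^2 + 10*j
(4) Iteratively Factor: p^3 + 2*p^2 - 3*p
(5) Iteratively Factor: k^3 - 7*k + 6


(1) = (l + 4)*(l - 4)
(2) = (q + 3)*(q^3 + 6*q^2 + 9*q + 4) = (q + 1)*(q + 3)*(q^2 + 5*q + 4) = (q + 1)*(q + 3)*(q + 4)*(q + 1)
(3) = (j)*(j^2 - 7*j + 10) = j*(j - 5)*(j - 2)
(4) = (p - 1)*(p^2 + 3*p) = (p - 1)*(p + 3)*(p)
(5) = (k - 2)*(k^2 + 2*k - 3) = (k - 2)*(k - 1)*(k + 3)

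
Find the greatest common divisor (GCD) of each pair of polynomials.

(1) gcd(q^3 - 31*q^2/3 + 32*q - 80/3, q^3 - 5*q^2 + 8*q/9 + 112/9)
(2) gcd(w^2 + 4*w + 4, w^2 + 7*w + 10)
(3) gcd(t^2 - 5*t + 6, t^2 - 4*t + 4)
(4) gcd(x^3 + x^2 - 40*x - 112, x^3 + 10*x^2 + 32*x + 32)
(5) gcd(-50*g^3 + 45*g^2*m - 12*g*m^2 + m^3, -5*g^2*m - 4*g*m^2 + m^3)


(1) = q - 4
(2) = gcd((w + 2)^2, (w + 2)*(w + 5)) = w + 2
(3) = gcd((t - 3)*(t - 2), (t - 2)^2) = t - 2
(4) = gcd((x - 7)*(x + 4)^2, (x + 2)*(x + 4)^2) = x^2 + 8*x + 16
(5) = gcd((-5*g + m)^2*(-2*g + m), m*(-5*g + m)*(g + m)) = 5*g - m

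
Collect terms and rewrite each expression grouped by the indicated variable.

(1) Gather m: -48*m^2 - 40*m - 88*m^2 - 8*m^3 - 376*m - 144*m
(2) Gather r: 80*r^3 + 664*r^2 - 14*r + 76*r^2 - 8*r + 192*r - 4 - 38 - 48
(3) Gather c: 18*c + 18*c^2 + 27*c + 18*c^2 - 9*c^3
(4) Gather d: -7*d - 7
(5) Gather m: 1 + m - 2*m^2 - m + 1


(1) = -8*m^3 - 136*m^2 - 560*m
(2) = 80*r^3 + 740*r^2 + 170*r - 90
(3) = -9*c^3 + 36*c^2 + 45*c
(4) = -7*d - 7
(5) = 2 - 2*m^2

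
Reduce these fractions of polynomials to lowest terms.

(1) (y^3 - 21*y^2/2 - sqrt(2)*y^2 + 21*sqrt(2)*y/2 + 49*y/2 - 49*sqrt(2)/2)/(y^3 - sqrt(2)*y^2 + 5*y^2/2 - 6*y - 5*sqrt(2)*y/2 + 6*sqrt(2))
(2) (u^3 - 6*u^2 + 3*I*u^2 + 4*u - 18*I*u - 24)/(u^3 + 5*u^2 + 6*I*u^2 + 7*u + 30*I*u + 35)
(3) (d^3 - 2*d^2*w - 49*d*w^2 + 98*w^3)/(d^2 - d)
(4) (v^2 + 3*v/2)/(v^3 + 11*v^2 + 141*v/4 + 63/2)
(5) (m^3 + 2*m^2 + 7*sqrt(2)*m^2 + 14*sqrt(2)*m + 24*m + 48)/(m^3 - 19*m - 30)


(1) = (4*y^2 - 42*y + 98)/(4*y^2 + 10*y - 24)
(2) = (u^2 + u*(-6 + 4*I) - 24*I)/(u^2 + u*(5 + 7*I) + 35*I)
(3) = (d^3 - 2*d^2*w - 49*d*w^2 + 98*w^3)/(d^2 - d)
(4) = 2*v/(2*v^2 + 19*v + 42)
(5) = (m^2 + 7*sqrt(2)*m + 24)/(m^2 - 2*m - 15)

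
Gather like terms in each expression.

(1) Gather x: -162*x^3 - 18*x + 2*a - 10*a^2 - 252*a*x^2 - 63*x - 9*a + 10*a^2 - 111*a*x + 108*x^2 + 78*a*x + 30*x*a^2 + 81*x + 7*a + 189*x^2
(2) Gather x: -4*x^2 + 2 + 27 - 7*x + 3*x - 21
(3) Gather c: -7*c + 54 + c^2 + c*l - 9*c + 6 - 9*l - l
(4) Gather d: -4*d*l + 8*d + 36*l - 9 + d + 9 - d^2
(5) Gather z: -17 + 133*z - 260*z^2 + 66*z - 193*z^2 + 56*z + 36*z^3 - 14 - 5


(1) = -162*x^3 + x^2*(297 - 252*a) + x*(30*a^2 - 33*a)
(2) = -4*x^2 - 4*x + 8
(3) = c^2 + c*(l - 16) - 10*l + 60
(4) = -d^2 + d*(9 - 4*l) + 36*l
(5) = 36*z^3 - 453*z^2 + 255*z - 36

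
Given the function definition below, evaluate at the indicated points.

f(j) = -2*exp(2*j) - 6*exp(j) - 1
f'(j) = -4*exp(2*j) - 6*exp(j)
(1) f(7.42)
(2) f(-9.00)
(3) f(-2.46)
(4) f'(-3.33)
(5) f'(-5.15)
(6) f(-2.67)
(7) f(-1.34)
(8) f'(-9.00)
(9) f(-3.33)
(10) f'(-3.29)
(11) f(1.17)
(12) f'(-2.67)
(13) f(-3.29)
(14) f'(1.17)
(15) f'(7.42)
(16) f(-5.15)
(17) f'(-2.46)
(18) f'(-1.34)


(1) = -5581360.90
(2) = -1.00
(3) = -1.53
(4) = -0.22
(5) = -0.03
(6) = -1.43
(7) = -2.71
(8) = -0.00
(9) = -1.22
(10) = -0.23
(11) = -41.09
(12) = -0.43
(13) = -1.23
(14) = -60.86
(15) = -11152705.60
(16) = -1.03
(17) = -0.54
(18) = -1.85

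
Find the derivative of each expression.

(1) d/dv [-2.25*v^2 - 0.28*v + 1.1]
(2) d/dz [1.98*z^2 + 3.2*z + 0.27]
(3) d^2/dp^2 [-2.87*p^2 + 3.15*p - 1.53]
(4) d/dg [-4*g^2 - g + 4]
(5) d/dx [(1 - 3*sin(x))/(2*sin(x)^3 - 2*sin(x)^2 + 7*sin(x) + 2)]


(1) = -4.5*v - 0.28
(2) = 3.96*z + 3.2
(3) = -5.74000000000000
(4) = -8*g - 1
(5) = 4*(12*sin(x)^3 - 12*sin(x)^2 + 4*sin(x) - 13)*cos(x)/(-17*sin(x) + sin(3*x) - 4*cos(x)^2)^2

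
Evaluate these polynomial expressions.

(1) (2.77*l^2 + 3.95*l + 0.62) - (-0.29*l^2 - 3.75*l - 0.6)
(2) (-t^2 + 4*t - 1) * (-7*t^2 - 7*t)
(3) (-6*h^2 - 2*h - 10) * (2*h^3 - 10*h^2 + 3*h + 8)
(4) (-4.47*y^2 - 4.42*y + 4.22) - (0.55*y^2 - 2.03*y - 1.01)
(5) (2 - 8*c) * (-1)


(1) = 3.06*l^2 + 7.7*l + 1.22
(2) = 7*t^4 - 21*t^3 - 21*t^2 + 7*t
(3) = -12*h^5 + 56*h^4 - 18*h^3 + 46*h^2 - 46*h - 80
(4) = -5.02*y^2 - 2.39*y + 5.23
(5) = 8*c - 2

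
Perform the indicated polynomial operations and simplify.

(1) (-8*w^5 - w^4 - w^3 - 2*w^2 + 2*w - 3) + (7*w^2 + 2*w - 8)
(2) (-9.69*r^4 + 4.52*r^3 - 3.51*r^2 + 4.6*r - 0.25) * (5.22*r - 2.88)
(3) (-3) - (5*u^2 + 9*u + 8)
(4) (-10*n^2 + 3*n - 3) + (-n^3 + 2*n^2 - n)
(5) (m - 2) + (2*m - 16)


(1) = -8*w^5 - w^4 - w^3 + 5*w^2 + 4*w - 11
(2) = -50.5818*r^5 + 51.5016*r^4 - 31.3398*r^3 + 34.1208*r^2 - 14.553*r + 0.72
(3) = -5*u^2 - 9*u - 11
(4) = -n^3 - 8*n^2 + 2*n - 3
(5) = 3*m - 18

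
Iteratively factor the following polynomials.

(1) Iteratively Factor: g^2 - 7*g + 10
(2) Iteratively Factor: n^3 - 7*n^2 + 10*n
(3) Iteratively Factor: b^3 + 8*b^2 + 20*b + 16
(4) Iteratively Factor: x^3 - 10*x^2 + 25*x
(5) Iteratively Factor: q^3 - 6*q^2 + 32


(1) = (g - 2)*(g - 5)
(2) = (n)*(n^2 - 7*n + 10) = n*(n - 2)*(n - 5)
(3) = (b + 2)*(b^2 + 6*b + 8) = (b + 2)^2*(b + 4)
(4) = (x - 5)*(x^2 - 5*x) = x*(x - 5)*(x - 5)
(5) = (q - 4)*(q^2 - 2*q - 8) = (q - 4)^2*(q + 2)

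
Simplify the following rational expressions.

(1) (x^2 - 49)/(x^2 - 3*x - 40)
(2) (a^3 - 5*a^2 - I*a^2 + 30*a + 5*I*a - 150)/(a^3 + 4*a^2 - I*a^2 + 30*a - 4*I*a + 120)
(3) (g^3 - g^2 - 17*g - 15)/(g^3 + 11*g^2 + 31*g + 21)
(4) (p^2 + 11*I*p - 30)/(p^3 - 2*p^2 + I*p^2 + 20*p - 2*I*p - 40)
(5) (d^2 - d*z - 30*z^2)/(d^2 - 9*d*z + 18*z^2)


(1) = (x^2 - 49)/(x^2 - 3*x - 40)
(2) = (a - 5)/(a + 4)
(3) = (g - 5)/(g + 7)
(4) = (p + 6*I)/(p^2 + p*(-2 - 4*I) + 8*I)
(5) = (-d - 5*z)/(-d + 3*z)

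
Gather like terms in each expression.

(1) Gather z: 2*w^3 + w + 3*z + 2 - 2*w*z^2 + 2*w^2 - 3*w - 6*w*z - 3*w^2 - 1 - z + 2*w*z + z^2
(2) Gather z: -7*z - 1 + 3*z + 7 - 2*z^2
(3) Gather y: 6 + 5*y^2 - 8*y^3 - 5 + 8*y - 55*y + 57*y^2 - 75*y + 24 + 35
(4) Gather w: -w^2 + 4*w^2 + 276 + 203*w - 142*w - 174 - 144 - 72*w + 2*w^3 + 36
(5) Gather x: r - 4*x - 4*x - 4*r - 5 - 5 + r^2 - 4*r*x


(1) = 2*w^3 - w^2 - 2*w + z^2*(1 - 2*w) + z*(2 - 4*w) + 1
(2) = -2*z^2 - 4*z + 6
(3) = -8*y^3 + 62*y^2 - 122*y + 60
(4) = 2*w^3 + 3*w^2 - 11*w - 6
(5) = r^2 - 3*r + x*(-4*r - 8) - 10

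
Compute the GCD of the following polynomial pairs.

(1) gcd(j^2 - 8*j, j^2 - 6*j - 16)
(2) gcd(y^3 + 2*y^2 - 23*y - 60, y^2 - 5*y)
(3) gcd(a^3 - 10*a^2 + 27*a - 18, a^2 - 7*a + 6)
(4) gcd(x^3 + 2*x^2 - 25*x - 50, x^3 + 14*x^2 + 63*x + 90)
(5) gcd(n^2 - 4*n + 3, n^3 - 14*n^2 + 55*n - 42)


(1) = j - 8
(2) = y - 5
(3) = gcd((a - 6)*(a - 3)*(a - 1), (a - 6)*(a - 1)) = a^2 - 7*a + 6
(4) = x + 5
(5) = gcd((n - 3)*(n - 1), (n - 7)*(n - 6)*(n - 1)) = n - 1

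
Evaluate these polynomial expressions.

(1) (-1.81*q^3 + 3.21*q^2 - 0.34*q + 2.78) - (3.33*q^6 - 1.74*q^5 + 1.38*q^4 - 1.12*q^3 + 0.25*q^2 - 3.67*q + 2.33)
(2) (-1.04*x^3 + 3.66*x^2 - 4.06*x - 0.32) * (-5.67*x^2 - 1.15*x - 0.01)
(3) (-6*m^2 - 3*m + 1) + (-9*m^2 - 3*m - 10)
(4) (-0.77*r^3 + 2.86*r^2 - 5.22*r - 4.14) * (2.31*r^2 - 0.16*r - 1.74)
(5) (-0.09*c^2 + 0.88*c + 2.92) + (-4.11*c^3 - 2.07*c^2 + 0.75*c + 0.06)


(1) = -3.33*q^6 + 1.74*q^5 - 1.38*q^4 - 0.69*q^3 + 2.96*q^2 + 3.33*q + 0.45
(2) = 5.8968*x^5 - 19.5562*x^4 + 18.8216*x^3 + 6.4468*x^2 + 0.4086*x + 0.0032
(3) = -15*m^2 - 6*m - 9
(4) = -1.7787*r^5 + 6.7298*r^4 - 11.176*r^3 - 13.7046*r^2 + 9.7452*r + 7.2036
(5) = -4.11*c^3 - 2.16*c^2 + 1.63*c + 2.98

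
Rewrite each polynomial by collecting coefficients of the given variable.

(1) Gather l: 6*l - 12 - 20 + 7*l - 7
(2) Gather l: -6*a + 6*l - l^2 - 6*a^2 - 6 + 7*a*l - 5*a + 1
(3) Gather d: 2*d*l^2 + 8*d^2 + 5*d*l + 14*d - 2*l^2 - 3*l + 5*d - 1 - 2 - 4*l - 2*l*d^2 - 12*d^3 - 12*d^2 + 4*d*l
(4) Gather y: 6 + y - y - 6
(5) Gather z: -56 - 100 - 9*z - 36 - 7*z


(1) = 13*l - 39
(2) = -6*a^2 - 11*a - l^2 + l*(7*a + 6) - 5
(3) = -12*d^3 + d^2*(-2*l - 4) + d*(2*l^2 + 9*l + 19) - 2*l^2 - 7*l - 3
(4) = 0
(5) = -16*z - 192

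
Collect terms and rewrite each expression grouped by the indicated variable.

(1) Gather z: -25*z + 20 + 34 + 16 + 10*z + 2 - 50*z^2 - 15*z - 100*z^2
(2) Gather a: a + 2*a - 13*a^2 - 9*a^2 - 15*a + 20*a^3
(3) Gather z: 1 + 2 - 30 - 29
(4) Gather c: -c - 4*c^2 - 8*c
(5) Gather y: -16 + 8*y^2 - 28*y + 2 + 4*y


(1) = -150*z^2 - 30*z + 72
(2) = 20*a^3 - 22*a^2 - 12*a
(3) = -56
(4) = -4*c^2 - 9*c
(5) = 8*y^2 - 24*y - 14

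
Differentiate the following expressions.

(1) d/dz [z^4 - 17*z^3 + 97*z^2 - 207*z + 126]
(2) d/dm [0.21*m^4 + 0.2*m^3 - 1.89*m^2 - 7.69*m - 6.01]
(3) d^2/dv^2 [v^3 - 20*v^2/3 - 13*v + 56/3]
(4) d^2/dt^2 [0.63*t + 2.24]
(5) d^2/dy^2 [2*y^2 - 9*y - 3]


(1) = 4*z^3 - 51*z^2 + 194*z - 207
(2) = 0.84*m^3 + 0.6*m^2 - 3.78*m - 7.69
(3) = 6*v - 40/3
(4) = 0
(5) = 4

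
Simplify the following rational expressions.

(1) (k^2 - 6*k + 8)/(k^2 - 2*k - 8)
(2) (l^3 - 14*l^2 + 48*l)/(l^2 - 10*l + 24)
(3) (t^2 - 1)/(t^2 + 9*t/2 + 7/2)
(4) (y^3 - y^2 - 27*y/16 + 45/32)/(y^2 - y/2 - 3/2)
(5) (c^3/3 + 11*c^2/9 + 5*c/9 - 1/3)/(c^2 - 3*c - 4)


(1) = (k - 2)/(k + 2)
(2) = (l^2 - 8*l)/(l - 4)
(3) = (2*t - 2)/(2*t + 7)
(4) = (16*y^2 + 8*y - 15)/(16*y + 16)
(5) = (3*c^2 + 8*c - 3)/(9*c - 36)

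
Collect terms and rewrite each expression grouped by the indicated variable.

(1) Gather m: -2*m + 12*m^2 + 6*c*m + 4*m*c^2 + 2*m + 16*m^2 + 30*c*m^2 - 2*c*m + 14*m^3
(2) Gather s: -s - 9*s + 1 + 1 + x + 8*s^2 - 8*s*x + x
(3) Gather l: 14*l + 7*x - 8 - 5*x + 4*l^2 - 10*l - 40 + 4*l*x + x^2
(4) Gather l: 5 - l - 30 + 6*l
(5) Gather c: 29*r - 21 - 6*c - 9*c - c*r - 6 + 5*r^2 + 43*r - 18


(1) = 14*m^3 + m^2*(30*c + 28) + m*(4*c^2 + 4*c)
(2) = 8*s^2 + s*(-8*x - 10) + 2*x + 2
(3) = 4*l^2 + l*(4*x + 4) + x^2 + 2*x - 48
(4) = 5*l - 25
(5) = c*(-r - 15) + 5*r^2 + 72*r - 45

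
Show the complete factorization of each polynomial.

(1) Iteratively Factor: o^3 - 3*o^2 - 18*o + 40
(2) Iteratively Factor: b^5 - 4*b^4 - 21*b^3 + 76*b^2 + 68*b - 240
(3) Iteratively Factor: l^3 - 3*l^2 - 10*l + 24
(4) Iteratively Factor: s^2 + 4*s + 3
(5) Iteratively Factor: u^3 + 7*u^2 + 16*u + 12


(1) = (o - 5)*(o^2 + 2*o - 8) = (o - 5)*(o - 2)*(o + 4)
(2) = (b - 3)*(b^4 - b^3 - 24*b^2 + 4*b + 80) = (b - 5)*(b - 3)*(b^3 + 4*b^2 - 4*b - 16) = (b - 5)*(b - 3)*(b + 2)*(b^2 + 2*b - 8) = (b - 5)*(b - 3)*(b + 2)*(b + 4)*(b - 2)
(3) = (l - 4)*(l^2 + l - 6) = (l - 4)*(l - 2)*(l + 3)
(4) = (s + 1)*(s + 3)
(5) = (u + 2)*(u^2 + 5*u + 6) = (u + 2)*(u + 3)*(u + 2)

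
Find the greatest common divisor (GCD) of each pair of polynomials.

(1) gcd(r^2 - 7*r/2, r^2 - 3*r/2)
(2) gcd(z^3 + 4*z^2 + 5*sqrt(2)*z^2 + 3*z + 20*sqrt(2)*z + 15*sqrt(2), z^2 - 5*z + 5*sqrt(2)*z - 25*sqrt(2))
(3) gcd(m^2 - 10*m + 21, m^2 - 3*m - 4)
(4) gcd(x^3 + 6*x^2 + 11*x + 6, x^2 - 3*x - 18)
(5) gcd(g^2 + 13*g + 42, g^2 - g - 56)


(1) = gcd(r*(r - 7/2), r*(r - 3/2)) = r
(2) = z + 5*sqrt(2)
(3) = gcd((m - 7)*(m - 3), (m - 4)*(m + 1)) = 1
(4) = x + 3
(5) = g + 7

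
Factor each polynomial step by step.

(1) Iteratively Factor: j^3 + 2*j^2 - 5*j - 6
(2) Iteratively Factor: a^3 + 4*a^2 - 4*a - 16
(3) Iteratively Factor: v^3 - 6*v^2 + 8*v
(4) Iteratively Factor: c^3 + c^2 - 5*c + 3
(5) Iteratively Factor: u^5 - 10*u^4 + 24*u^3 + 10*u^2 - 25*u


(1) = (j + 3)*(j^2 - j - 2) = (j - 2)*(j + 3)*(j + 1)
(2) = (a - 2)*(a^2 + 6*a + 8) = (a - 2)*(a + 2)*(a + 4)
(3) = (v)*(v^2 - 6*v + 8) = v*(v - 4)*(v - 2)
(4) = (c - 1)*(c^2 + 2*c - 3) = (c - 1)^2*(c + 3)
(5) = (u + 1)*(u^4 - 11*u^3 + 35*u^2 - 25*u) = (u - 5)*(u + 1)*(u^3 - 6*u^2 + 5*u) = (u - 5)^2*(u + 1)*(u^2 - u) = (u - 5)^2*(u - 1)*(u + 1)*(u)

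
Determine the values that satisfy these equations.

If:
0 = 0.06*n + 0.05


Then:
n = -0.83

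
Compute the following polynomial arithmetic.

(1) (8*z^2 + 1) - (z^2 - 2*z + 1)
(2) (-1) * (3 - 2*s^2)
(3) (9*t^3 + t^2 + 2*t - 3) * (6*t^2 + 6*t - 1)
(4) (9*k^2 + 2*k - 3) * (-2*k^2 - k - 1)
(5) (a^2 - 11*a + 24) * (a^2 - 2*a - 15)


(1) = 7*z^2 + 2*z
(2) = 2*s^2 - 3
(3) = 54*t^5 + 60*t^4 + 9*t^3 - 7*t^2 - 20*t + 3
(4) = -18*k^4 - 13*k^3 - 5*k^2 + k + 3
(5) = a^4 - 13*a^3 + 31*a^2 + 117*a - 360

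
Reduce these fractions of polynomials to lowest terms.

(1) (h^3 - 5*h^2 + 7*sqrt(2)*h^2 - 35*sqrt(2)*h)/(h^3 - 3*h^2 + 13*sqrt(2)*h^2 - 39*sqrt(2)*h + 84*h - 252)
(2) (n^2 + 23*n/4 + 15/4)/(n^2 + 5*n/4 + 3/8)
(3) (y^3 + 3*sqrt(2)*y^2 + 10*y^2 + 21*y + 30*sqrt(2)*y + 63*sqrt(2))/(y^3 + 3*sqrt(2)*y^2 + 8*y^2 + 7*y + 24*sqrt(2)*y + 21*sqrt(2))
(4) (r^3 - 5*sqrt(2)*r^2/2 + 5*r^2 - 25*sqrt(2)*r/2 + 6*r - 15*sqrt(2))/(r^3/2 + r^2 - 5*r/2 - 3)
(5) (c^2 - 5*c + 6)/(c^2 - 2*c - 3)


(1) = (h^2 - 5*h)/(h^2 + h*(-3 + 6*sqrt(2)) - 18*sqrt(2))
(2) = (2*n + 10)/(2*n + 1)
(3) = (y + 3)/(y + 1)
(4) = (4*r^2 + r*(8 - 10*sqrt(2)) - 20*sqrt(2))/(2*r^2 - 2*r - 4)
(5) = (c - 2)/(c + 1)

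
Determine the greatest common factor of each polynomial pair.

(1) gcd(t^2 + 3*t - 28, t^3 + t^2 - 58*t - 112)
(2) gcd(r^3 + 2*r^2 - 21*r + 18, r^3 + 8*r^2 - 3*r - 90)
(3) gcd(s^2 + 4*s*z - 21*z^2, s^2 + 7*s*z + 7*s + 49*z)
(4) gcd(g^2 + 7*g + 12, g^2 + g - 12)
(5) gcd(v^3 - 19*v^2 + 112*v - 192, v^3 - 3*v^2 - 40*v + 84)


(1) = t + 7
(2) = r^2 + 3*r - 18
(3) = s + 7*z
(4) = gcd((g + 3)*(g + 4), (g - 3)*(g + 4)) = g + 4
(5) = 1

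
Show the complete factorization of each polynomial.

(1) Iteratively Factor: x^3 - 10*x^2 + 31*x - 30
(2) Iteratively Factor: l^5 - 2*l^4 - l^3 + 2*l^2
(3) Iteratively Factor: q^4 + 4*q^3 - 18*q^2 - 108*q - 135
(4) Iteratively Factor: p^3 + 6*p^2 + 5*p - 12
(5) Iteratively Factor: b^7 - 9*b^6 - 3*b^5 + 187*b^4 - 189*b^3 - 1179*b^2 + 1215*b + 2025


(1) = (x - 3)*(x^2 - 7*x + 10) = (x - 3)*(x - 2)*(x - 5)
(2) = (l - 1)*(l^4 - l^3 - 2*l^2) = l*(l - 1)*(l^3 - l^2 - 2*l) = l*(l - 2)*(l - 1)*(l^2 + l) = l*(l - 2)*(l - 1)*(l + 1)*(l)
(3) = (q + 3)*(q^3 + q^2 - 21*q - 45) = (q + 3)^2*(q^2 - 2*q - 15) = (q + 3)^3*(q - 5)
(4) = (p + 4)*(p^2 + 2*p - 3) = (p + 3)*(p + 4)*(p - 1)
(5) = (b - 5)*(b^6 - 4*b^5 - 23*b^4 + 72*b^3 + 171*b^2 - 324*b - 405) = (b - 5)*(b - 3)*(b^5 - b^4 - 26*b^3 - 6*b^2 + 153*b + 135) = (b - 5)^2*(b - 3)*(b^4 + 4*b^3 - 6*b^2 - 36*b - 27) = (b - 5)^2*(b - 3)*(b + 3)*(b^3 + b^2 - 9*b - 9) = (b - 5)^2*(b - 3)*(b + 1)*(b + 3)*(b^2 - 9) = (b - 5)^2*(b - 3)*(b + 1)*(b + 3)^2*(b - 3)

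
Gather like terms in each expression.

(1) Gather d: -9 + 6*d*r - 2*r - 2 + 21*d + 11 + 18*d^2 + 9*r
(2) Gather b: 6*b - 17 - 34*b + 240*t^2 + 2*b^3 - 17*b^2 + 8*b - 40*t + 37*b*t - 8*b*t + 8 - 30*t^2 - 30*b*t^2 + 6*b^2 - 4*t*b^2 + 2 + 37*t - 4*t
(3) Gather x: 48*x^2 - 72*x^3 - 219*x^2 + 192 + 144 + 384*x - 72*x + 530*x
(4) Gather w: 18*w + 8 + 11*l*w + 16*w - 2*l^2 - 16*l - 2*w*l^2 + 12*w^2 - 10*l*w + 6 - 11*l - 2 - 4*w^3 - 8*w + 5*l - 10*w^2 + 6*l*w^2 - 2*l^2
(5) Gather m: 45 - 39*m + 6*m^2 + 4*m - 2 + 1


(1) = 18*d^2 + d*(6*r + 21) + 7*r
(2) = 2*b^3 + b^2*(-4*t - 11) + b*(-30*t^2 + 29*t - 20) + 210*t^2 - 7*t - 7
(3) = -72*x^3 - 171*x^2 + 842*x + 336
(4) = -4*l^2 - 22*l - 4*w^3 + w^2*(6*l + 2) + w*(-2*l^2 + l + 26) + 12
(5) = 6*m^2 - 35*m + 44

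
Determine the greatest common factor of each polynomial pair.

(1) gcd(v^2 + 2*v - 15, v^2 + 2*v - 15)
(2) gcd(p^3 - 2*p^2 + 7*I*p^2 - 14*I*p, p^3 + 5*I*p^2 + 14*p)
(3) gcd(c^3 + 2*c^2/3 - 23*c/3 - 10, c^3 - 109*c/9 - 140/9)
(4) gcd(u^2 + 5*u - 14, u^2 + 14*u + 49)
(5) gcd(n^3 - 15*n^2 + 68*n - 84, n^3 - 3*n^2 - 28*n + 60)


(1) = gcd((v - 3)*(v + 5), (v - 3)*(v + 5)) = v^2 + 2*v - 15
(2) = gcd(p*(p - 2)*(p + 7*I), p*(p - 2*I)*(p + 7*I)) = p^2 + 7*I*p
(3) = gcd((c - 3)*(c + 5/3)*(c + 2), (c - 4)*(c + 5/3)*(c + 7/3)) = c + 5/3
(4) = u + 7
(5) = gcd((n - 7)*(n - 6)*(n - 2), (n - 6)*(n - 2)*(n + 5)) = n^2 - 8*n + 12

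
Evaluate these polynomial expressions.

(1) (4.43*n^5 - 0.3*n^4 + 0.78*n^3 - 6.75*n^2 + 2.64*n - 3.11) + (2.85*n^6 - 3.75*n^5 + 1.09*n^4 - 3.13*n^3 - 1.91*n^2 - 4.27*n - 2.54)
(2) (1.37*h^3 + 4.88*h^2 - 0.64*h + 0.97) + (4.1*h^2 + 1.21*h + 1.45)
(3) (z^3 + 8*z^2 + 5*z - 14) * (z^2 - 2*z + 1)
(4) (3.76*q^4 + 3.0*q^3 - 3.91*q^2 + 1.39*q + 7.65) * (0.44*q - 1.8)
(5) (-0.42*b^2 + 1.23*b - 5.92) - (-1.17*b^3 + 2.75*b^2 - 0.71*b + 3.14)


(1) = 2.85*n^6 + 0.68*n^5 + 0.79*n^4 - 2.35*n^3 - 8.66*n^2 - 1.63*n - 5.65
(2) = 1.37*h^3 + 8.98*h^2 + 0.57*h + 2.42
(3) = z^5 + 6*z^4 - 10*z^3 - 16*z^2 + 33*z - 14
(4) = 1.6544*q^5 - 5.448*q^4 - 7.1204*q^3 + 7.6496*q^2 + 0.864*q - 13.77
(5) = 1.17*b^3 - 3.17*b^2 + 1.94*b - 9.06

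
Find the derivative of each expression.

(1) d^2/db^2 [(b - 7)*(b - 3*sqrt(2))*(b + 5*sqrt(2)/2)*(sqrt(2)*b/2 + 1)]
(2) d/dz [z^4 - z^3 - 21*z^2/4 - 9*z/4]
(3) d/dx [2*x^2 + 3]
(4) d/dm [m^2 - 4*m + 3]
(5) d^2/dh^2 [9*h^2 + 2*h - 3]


(1) = 6*sqrt(2)*b^2 - 21*sqrt(2)*b + 3*b - 16*sqrt(2) - 7
(2) = 4*z^3 - 3*z^2 - 21*z/2 - 9/4
(3) = 4*x
(4) = 2*m - 4
(5) = 18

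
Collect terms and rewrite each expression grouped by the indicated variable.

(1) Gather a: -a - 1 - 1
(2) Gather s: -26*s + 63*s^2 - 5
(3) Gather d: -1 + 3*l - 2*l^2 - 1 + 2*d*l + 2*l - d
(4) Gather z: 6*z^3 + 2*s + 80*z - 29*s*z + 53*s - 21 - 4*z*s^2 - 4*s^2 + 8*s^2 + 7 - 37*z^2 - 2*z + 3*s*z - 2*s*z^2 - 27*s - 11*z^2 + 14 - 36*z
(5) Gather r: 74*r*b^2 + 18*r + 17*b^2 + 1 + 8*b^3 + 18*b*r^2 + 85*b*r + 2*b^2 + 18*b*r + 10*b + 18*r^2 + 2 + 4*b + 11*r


(1) = -a - 2
(2) = 63*s^2 - 26*s - 5
(3) = d*(2*l - 1) - 2*l^2 + 5*l - 2
(4) = 4*s^2 + 28*s + 6*z^3 + z^2*(-2*s - 48) + z*(-4*s^2 - 26*s + 42)
(5) = 8*b^3 + 19*b^2 + 14*b + r^2*(18*b + 18) + r*(74*b^2 + 103*b + 29) + 3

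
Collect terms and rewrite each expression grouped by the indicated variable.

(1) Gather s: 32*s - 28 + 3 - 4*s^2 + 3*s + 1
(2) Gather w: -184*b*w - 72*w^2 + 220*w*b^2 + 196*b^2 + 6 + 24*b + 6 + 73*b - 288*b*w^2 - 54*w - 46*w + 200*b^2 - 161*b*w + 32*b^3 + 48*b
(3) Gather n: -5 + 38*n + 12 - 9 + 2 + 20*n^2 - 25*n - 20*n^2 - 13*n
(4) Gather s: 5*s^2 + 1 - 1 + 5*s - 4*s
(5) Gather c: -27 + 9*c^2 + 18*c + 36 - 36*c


(1) = -4*s^2 + 35*s - 24
(2) = 32*b^3 + 396*b^2 + 145*b + w^2*(-288*b - 72) + w*(220*b^2 - 345*b - 100) + 12
(3) = 0
(4) = 5*s^2 + s
(5) = 9*c^2 - 18*c + 9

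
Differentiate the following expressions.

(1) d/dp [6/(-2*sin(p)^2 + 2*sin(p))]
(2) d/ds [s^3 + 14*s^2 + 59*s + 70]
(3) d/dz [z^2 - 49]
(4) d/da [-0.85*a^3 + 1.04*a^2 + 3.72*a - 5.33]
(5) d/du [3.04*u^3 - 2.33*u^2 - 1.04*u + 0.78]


(1) = 3*(2/tan(p) - cos(p)/sin(p)^2)/(sin(p) - 1)^2
(2) = 3*s^2 + 28*s + 59
(3) = 2*z
(4) = -2.55*a^2 + 2.08*a + 3.72
(5) = 9.12*u^2 - 4.66*u - 1.04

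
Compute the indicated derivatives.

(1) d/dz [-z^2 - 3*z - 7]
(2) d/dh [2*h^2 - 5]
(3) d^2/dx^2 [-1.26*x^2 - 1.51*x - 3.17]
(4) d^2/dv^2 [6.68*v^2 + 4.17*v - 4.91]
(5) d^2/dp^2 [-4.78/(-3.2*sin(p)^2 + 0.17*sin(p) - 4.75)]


(1) = -2*z - 3
(2) = 4*h
(3) = -2.52000000000000
(4) = 13.3600000000000
(5) = (-195.7888*sin(p)^4 + 7.80096*sin(p)^3 + 584.169058*sin(p)^2 - 19.46177*sin(p) - 145.035716)/(3.2*sin(p)^2 - 0.17*sin(p) + 4.75)^3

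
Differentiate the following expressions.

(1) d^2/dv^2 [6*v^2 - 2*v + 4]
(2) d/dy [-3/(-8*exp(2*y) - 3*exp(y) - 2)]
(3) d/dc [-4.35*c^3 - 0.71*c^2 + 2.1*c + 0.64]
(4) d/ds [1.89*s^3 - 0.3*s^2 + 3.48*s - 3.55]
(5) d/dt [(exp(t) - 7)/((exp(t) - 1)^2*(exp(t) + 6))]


(1) = 12
(2) = (-48*exp(y) - 9)*exp(y)/(8*exp(2*y) + 3*exp(y) + 2)^2
(3) = -13.05*c^2 - 1.42*c + 2.1
(4) = 5.67*s^2 - 0.6*s + 3.48
(5) = -((exp(t) - 7)*(exp(t) - 1) + 2*(exp(t) - 7)*(exp(t) + 6) - (exp(t) - 1)*(exp(t) + 6))*exp(t)/((exp(t) - 1)^3*(exp(t) + 6)^2)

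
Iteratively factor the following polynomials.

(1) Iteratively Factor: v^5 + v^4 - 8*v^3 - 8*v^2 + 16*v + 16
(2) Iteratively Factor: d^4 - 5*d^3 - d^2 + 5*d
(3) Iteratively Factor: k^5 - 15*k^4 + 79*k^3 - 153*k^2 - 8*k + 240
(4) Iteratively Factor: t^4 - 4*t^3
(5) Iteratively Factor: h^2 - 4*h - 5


(1) = (v + 2)*(v^4 - v^3 - 6*v^2 + 4*v + 8) = (v + 2)^2*(v^3 - 3*v^2 + 4) = (v - 2)*(v + 2)^2*(v^2 - v - 2) = (v - 2)*(v + 1)*(v + 2)^2*(v - 2)
(2) = (d + 1)*(d^3 - 6*d^2 + 5*d) = d*(d + 1)*(d^2 - 6*d + 5) = d*(d - 1)*(d + 1)*(d - 5)
(3) = (k - 4)*(k^4 - 11*k^3 + 35*k^2 - 13*k - 60) = (k - 4)*(k + 1)*(k^3 - 12*k^2 + 47*k - 60) = (k - 4)*(k - 3)*(k + 1)*(k^2 - 9*k + 20) = (k - 5)*(k - 4)*(k - 3)*(k + 1)*(k - 4)
(4) = (t)*(t^3 - 4*t^2) = t*(t - 4)*(t^2) = t^2*(t - 4)*(t)
(5) = (h + 1)*(h - 5)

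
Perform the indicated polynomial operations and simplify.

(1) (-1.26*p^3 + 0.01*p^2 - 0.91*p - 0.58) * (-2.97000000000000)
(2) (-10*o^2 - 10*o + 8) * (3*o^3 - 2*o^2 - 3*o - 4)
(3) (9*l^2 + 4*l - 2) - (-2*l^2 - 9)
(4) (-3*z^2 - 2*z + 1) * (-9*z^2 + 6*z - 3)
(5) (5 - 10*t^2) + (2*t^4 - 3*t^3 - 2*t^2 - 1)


(1) = 3.7422*p^3 - 0.0297*p^2 + 2.7027*p + 1.7226
(2) = -30*o^5 - 10*o^4 + 74*o^3 + 54*o^2 + 16*o - 32
(3) = 11*l^2 + 4*l + 7
(4) = 27*z^4 - 12*z^2 + 12*z - 3
(5) = 2*t^4 - 3*t^3 - 12*t^2 + 4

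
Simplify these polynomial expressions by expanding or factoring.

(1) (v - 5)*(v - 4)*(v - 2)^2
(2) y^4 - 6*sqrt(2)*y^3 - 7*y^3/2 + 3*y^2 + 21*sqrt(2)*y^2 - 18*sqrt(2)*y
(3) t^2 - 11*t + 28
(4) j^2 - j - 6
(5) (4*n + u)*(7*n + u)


(1) = v^4 - 13*v^3 + 60*v^2 - 116*v + 80
(2) = y*(y - 2)*(y - 3/2)*(y - 6*sqrt(2))
(3) = (t - 7)*(t - 4)
(4) = (j - 3)*(j + 2)
(5) = 28*n^2 + 11*n*u + u^2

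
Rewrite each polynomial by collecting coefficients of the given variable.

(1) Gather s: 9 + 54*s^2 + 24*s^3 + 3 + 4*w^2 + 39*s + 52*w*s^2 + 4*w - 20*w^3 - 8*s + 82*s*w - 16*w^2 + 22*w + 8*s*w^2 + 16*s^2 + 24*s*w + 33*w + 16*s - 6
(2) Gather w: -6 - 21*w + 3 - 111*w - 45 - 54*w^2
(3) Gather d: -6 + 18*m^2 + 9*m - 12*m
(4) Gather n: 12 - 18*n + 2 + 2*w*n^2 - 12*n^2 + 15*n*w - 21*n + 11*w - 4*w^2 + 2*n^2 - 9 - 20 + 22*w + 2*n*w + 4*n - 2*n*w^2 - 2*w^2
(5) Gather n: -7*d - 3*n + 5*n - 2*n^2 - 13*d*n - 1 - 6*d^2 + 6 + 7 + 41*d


(1) = 24*s^3 + s^2*(52*w + 70) + s*(8*w^2 + 106*w + 47) - 20*w^3 - 12*w^2 + 59*w + 6
(2) = -54*w^2 - 132*w - 48
(3) = 18*m^2 - 3*m - 6
(4) = n^2*(2*w - 10) + n*(-2*w^2 + 17*w - 35) - 6*w^2 + 33*w - 15
(5) = -6*d^2 + 34*d - 2*n^2 + n*(2 - 13*d) + 12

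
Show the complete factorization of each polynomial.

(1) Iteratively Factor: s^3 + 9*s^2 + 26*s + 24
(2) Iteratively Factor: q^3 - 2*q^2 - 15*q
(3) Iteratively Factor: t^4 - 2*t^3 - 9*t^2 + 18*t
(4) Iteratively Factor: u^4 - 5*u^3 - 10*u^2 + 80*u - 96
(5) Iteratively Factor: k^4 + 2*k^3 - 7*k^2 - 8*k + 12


(1) = (s + 4)*(s^2 + 5*s + 6) = (s + 2)*(s + 4)*(s + 3)
(2) = (q)*(q^2 - 2*q - 15) = q*(q - 5)*(q + 3)
(3) = (t)*(t^3 - 2*t^2 - 9*t + 18) = t*(t + 3)*(t^2 - 5*t + 6) = t*(t - 2)*(t + 3)*(t - 3)
(4) = (u - 2)*(u^3 - 3*u^2 - 16*u + 48) = (u - 2)*(u + 4)*(u^2 - 7*u + 12) = (u - 4)*(u - 2)*(u + 4)*(u - 3)
(5) = (k + 2)*(k^3 - 7*k + 6) = (k - 1)*(k + 2)*(k^2 + k - 6) = (k - 2)*(k - 1)*(k + 2)*(k + 3)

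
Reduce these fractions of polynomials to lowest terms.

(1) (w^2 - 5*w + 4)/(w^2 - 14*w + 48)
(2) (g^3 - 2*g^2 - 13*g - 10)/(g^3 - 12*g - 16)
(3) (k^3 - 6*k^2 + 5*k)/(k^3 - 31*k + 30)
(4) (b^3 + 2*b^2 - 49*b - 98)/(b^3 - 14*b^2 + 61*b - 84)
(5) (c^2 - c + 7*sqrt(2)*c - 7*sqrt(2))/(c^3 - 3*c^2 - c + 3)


(1) = (w^2 - 5*w + 4)/(w^2 - 14*w + 48)
(2) = (g^2 - 4*g - 5)/(g^2 - 2*g - 8)
(3) = k/(k + 6)
(4) = (b^2 + 9*b + 14)/(b^2 - 7*b + 12)
(5) = (c + 7*sqrt(2))/(c^2 - 2*c - 3)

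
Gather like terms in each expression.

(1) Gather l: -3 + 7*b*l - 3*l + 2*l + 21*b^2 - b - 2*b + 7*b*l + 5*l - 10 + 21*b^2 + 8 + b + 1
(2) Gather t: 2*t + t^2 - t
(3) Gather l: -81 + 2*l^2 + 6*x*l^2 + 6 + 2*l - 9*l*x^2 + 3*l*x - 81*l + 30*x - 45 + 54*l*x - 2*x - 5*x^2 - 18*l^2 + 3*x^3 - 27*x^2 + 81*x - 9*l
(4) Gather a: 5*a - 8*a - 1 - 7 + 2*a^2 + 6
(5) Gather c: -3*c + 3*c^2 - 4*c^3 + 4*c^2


(1) = 42*b^2 - 2*b + l*(14*b + 4) - 4
(2) = t^2 + t
(3) = l^2*(6*x - 16) + l*(-9*x^2 + 57*x - 88) + 3*x^3 - 32*x^2 + 109*x - 120
(4) = 2*a^2 - 3*a - 2
(5) = -4*c^3 + 7*c^2 - 3*c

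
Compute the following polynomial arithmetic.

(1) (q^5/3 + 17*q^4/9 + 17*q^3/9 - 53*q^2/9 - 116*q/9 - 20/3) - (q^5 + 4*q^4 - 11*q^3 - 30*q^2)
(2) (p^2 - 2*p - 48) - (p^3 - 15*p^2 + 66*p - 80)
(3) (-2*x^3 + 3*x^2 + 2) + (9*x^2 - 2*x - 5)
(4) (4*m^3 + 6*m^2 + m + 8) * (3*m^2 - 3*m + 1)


(1) = -2*q^5/3 - 19*q^4/9 + 116*q^3/9 + 217*q^2/9 - 116*q/9 - 20/3
(2) = -p^3 + 16*p^2 - 68*p + 32
(3) = -2*x^3 + 12*x^2 - 2*x - 3
(4) = 12*m^5 + 6*m^4 - 11*m^3 + 27*m^2 - 23*m + 8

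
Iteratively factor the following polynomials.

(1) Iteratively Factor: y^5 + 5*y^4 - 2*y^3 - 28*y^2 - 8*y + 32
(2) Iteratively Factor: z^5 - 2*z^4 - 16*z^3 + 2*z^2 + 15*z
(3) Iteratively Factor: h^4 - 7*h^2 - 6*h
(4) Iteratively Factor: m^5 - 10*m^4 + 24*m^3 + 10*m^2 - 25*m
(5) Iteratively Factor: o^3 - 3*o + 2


(1) = (y + 2)*(y^4 + 3*y^3 - 8*y^2 - 12*y + 16) = (y + 2)*(y + 4)*(y^3 - y^2 - 4*y + 4) = (y - 2)*(y + 2)*(y + 4)*(y^2 + y - 2) = (y - 2)*(y + 2)^2*(y + 4)*(y - 1)
(2) = (z + 1)*(z^4 - 3*z^3 - 13*z^2 + 15*z) = (z - 5)*(z + 1)*(z^3 + 2*z^2 - 3*z) = (z - 5)*(z + 1)*(z + 3)*(z^2 - z) = z*(z - 5)*(z + 1)*(z + 3)*(z - 1)
(3) = (h + 2)*(h^3 - 2*h^2 - 3*h) = (h - 3)*(h + 2)*(h^2 + h) = h*(h - 3)*(h + 2)*(h + 1)
(4) = (m - 5)*(m^4 - 5*m^3 - m^2 + 5*m) = (m - 5)^2*(m^3 - m) = m*(m - 5)^2*(m^2 - 1) = m*(m - 5)^2*(m - 1)*(m + 1)
(5) = (o + 2)*(o^2 - 2*o + 1) = (o - 1)*(o + 2)*(o - 1)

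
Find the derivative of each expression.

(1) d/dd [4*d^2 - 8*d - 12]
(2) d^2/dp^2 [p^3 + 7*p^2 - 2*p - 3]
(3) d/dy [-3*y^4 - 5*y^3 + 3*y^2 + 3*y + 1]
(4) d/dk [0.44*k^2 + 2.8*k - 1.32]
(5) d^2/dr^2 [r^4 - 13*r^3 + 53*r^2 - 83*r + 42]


(1) = 8*d - 8
(2) = 6*p + 14
(3) = -12*y^3 - 15*y^2 + 6*y + 3
(4) = 0.88*k + 2.8
(5) = 12*r^2 - 78*r + 106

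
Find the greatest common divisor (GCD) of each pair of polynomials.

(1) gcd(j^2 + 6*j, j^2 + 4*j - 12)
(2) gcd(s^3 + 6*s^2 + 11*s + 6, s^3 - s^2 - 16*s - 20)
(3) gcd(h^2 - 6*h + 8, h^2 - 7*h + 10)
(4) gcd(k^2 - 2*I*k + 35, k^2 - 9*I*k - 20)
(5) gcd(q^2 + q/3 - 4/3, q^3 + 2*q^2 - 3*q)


(1) = gcd(j*(j + 6), (j - 2)*(j + 6)) = j + 6
(2) = gcd((s + 1)*(s + 2)*(s + 3), (s - 5)*(s + 2)^2) = s + 2
(3) = h - 2
(4) = gcd((k - 7*I)*(k + 5*I), (k - 5*I)*(k - 4*I)) = 1
(5) = gcd((q - 1)*(q + 4/3), q*(q - 1)*(q + 3)) = q - 1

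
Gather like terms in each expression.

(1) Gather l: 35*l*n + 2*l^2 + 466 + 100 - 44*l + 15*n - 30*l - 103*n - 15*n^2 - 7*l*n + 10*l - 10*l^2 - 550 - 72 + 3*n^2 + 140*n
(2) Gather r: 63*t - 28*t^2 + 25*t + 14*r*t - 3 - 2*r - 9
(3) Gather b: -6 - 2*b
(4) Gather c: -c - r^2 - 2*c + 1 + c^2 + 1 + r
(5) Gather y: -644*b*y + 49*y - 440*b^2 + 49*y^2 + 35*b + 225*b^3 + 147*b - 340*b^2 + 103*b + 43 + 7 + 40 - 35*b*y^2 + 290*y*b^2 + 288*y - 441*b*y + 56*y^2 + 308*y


(1) = -8*l^2 + l*(28*n - 64) - 12*n^2 + 52*n - 56
(2) = r*(14*t - 2) - 28*t^2 + 88*t - 12
(3) = -2*b - 6
(4) = c^2 - 3*c - r^2 + r + 2
(5) = 225*b^3 - 780*b^2 + 285*b + y^2*(105 - 35*b) + y*(290*b^2 - 1085*b + 645) + 90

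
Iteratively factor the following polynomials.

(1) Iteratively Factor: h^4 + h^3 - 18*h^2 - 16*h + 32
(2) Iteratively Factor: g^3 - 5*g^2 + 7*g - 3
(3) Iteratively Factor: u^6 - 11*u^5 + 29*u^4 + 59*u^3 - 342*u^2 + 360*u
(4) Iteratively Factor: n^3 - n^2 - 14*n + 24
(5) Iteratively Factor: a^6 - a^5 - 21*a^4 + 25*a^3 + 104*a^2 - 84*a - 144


(1) = (h + 2)*(h^3 - h^2 - 16*h + 16) = (h - 1)*(h + 2)*(h^2 - 16) = (h - 4)*(h - 1)*(h + 2)*(h + 4)
(2) = (g - 1)*(g^2 - 4*g + 3) = (g - 3)*(g - 1)*(g - 1)
(3) = (u - 3)*(u^5 - 8*u^4 + 5*u^3 + 74*u^2 - 120*u) = (u - 5)*(u - 3)*(u^4 - 3*u^3 - 10*u^2 + 24*u) = (u - 5)*(u - 3)*(u - 2)*(u^3 - u^2 - 12*u) = (u - 5)*(u - 4)*(u - 3)*(u - 2)*(u^2 + 3*u) = (u - 5)*(u - 4)*(u - 3)*(u - 2)*(u + 3)*(u)
(4) = (n - 3)*(n^2 + 2*n - 8) = (n - 3)*(n - 2)*(n + 4)
(5) = (a - 2)*(a^5 + a^4 - 19*a^3 - 13*a^2 + 78*a + 72) = (a - 2)*(a + 4)*(a^4 - 3*a^3 - 7*a^2 + 15*a + 18) = (a - 2)*(a + 1)*(a + 4)*(a^3 - 4*a^2 - 3*a + 18) = (a - 2)*(a + 1)*(a + 2)*(a + 4)*(a^2 - 6*a + 9) = (a - 3)*(a - 2)*(a + 1)*(a + 2)*(a + 4)*(a - 3)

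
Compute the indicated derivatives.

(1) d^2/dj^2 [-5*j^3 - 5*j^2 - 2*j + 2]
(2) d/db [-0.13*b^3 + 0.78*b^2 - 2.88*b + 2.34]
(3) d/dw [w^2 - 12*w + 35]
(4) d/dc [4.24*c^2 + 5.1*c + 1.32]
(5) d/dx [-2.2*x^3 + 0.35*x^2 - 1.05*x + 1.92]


(1) = -30*j - 10
(2) = -0.39*b^2 + 1.56*b - 2.88
(3) = 2*w - 12
(4) = 8.48*c + 5.1
(5) = -6.6*x^2 + 0.7*x - 1.05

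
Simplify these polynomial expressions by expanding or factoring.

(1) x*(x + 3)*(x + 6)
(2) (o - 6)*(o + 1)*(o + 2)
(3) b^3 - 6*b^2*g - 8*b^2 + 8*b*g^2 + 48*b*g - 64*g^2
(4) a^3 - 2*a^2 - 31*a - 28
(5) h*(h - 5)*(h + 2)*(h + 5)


(1) = x^3 + 9*x^2 + 18*x
(2) = o^3 - 3*o^2 - 16*o - 12
(3) = (b - 8)*(b - 4*g)*(b - 2*g)
(4) = (a - 7)*(a + 1)*(a + 4)
(5) = h^4 + 2*h^3 - 25*h^2 - 50*h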